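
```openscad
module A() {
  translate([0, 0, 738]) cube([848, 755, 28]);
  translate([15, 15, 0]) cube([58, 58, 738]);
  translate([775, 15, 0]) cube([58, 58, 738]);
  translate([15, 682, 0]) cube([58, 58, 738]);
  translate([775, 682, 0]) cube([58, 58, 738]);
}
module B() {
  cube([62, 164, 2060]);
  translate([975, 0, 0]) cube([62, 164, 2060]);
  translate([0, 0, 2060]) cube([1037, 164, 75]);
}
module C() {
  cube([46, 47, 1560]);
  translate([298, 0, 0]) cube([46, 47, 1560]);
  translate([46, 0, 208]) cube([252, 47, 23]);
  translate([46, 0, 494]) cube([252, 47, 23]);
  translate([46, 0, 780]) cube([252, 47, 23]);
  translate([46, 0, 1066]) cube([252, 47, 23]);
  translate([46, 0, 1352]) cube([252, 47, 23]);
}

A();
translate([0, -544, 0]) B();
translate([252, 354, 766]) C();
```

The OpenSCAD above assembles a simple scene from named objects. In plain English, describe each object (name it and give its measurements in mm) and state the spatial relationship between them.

A is a rectangular dining table. The top is 848×755×28 mm with its upper surface at z = 766 mm. It stands on four 58×58 mm square legs, each inset 15 mm from the nearest pair of top edges, running from the floor to the underside of the top.

B is a rectangular door frame: two vertical jambs of 62×164 mm section, 2060 mm tall, with a clear opening 913 mm wide between their inner faces. A header 75 mm tall and 164 mm deep lies on top of the jambs and spans the full outside width.

C is a wooden ladder with two side rails of 46×47 mm section and 1560 mm height, set 344 mm apart overall. Between them run 5 rectangular rungs (47 mm deep, 23 mm thick), front faces flush with the rails' −y face. The bottom of the first rung is 208 mm above the floor and each subsequent rung is 286 mm higher than the one below.

The door frame is on the floor beside the table on its −y side. The ladder is on top of the table, centred.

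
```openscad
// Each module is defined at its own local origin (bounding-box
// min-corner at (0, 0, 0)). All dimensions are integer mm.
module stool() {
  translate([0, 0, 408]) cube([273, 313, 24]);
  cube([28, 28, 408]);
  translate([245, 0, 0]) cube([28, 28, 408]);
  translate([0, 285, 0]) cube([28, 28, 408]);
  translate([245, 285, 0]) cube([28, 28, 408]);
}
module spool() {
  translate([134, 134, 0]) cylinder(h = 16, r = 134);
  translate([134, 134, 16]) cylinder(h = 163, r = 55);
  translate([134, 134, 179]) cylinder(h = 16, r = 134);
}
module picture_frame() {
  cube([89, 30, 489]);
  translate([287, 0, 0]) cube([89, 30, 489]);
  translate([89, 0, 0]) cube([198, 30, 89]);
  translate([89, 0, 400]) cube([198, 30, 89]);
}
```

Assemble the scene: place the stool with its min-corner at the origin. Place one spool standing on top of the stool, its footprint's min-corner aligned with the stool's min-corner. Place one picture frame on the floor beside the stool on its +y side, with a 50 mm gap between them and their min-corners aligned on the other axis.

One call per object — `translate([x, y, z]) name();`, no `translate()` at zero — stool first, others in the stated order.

stool();
translate([0, 0, 432]) spool();
translate([0, 363, 0]) picture_frame();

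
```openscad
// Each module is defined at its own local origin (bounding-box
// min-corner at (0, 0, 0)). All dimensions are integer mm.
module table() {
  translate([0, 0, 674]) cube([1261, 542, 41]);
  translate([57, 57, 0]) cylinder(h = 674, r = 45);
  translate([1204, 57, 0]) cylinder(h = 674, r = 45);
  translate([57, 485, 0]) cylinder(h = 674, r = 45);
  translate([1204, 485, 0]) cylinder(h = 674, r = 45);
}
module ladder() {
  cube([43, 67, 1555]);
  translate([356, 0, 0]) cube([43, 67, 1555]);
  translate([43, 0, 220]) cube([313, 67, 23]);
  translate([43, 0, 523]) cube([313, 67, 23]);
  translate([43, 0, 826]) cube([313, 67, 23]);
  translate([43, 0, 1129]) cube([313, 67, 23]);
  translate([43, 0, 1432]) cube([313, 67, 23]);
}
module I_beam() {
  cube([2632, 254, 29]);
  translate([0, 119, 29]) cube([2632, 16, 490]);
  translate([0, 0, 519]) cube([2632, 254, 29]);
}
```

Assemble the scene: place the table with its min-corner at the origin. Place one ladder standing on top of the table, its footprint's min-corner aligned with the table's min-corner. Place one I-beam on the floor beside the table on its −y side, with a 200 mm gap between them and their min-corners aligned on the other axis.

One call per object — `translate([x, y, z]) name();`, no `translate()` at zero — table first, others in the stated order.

table();
translate([0, 0, 715]) ladder();
translate([0, -454, 0]) I_beam();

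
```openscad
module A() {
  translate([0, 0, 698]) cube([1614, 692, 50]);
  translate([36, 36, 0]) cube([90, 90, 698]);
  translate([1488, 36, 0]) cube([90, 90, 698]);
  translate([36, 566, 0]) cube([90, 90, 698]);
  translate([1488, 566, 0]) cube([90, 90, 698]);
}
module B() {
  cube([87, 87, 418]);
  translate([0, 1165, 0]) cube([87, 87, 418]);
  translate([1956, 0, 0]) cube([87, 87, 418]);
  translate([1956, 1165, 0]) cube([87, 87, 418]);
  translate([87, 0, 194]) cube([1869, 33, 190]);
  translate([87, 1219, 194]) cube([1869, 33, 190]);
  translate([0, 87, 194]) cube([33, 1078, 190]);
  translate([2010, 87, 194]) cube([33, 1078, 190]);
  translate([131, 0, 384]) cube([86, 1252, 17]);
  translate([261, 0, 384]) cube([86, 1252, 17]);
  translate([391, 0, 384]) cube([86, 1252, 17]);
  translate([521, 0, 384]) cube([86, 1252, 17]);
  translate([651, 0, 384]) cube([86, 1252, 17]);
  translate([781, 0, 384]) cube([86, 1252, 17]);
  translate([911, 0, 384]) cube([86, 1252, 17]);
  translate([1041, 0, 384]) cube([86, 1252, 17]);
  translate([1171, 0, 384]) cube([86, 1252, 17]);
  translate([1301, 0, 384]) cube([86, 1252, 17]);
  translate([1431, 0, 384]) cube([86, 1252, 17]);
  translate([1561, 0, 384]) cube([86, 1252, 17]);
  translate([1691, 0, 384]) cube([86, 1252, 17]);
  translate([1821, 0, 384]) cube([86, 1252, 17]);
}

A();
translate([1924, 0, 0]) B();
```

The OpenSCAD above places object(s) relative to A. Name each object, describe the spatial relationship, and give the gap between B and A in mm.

A is a table. B is a bed frame. The bed frame is on the floor beside the table on its +x side. The gap between the bed frame and the table is 310 mm.

The bed frame's nearest face is 310 mm from the table's +x face.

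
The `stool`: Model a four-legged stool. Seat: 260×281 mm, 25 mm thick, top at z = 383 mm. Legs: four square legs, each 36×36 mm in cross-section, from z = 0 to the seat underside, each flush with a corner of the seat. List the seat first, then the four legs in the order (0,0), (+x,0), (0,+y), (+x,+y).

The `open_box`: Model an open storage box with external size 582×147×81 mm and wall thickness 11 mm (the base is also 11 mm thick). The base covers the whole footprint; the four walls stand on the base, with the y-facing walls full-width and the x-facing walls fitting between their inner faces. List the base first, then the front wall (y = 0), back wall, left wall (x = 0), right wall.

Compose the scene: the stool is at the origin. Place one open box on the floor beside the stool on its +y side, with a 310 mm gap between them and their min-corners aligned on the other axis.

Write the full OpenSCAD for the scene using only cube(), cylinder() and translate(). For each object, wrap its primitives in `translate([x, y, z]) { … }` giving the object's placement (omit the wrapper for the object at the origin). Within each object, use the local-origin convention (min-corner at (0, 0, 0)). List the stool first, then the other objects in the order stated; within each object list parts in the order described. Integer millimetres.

translate([0, 0, 358]) cube([260, 281, 25]);
cube([36, 36, 358]);
translate([224, 0, 0]) cube([36, 36, 358]);
translate([0, 245, 0]) cube([36, 36, 358]);
translate([224, 245, 0]) cube([36, 36, 358]);
translate([0, 591, 0]) {
  cube([582, 147, 11]);
  translate([0, 0, 11]) cube([582, 11, 70]);
  translate([0, 136, 11]) cube([582, 11, 70]);
  translate([0, 11, 11]) cube([11, 125, 70]);
  translate([571, 11, 11]) cube([11, 125, 70]);
}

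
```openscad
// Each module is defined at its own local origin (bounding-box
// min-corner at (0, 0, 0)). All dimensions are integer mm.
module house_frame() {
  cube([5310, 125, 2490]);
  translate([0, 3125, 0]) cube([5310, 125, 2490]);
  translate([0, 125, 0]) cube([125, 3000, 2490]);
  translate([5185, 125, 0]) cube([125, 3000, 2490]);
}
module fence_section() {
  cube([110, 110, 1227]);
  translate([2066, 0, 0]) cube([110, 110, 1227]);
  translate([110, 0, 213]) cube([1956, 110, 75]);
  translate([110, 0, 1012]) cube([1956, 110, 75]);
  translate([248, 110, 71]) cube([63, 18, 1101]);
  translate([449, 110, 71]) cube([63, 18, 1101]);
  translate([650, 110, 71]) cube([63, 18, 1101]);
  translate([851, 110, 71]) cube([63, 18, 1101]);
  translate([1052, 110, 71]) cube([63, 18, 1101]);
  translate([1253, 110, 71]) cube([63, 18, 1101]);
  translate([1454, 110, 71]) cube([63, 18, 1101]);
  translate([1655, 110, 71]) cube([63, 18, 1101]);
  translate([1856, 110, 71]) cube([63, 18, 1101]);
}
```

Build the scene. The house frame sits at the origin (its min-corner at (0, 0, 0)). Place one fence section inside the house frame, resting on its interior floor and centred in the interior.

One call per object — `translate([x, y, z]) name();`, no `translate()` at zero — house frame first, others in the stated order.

house_frame();
translate([1567, 1561, 0]) fence_section();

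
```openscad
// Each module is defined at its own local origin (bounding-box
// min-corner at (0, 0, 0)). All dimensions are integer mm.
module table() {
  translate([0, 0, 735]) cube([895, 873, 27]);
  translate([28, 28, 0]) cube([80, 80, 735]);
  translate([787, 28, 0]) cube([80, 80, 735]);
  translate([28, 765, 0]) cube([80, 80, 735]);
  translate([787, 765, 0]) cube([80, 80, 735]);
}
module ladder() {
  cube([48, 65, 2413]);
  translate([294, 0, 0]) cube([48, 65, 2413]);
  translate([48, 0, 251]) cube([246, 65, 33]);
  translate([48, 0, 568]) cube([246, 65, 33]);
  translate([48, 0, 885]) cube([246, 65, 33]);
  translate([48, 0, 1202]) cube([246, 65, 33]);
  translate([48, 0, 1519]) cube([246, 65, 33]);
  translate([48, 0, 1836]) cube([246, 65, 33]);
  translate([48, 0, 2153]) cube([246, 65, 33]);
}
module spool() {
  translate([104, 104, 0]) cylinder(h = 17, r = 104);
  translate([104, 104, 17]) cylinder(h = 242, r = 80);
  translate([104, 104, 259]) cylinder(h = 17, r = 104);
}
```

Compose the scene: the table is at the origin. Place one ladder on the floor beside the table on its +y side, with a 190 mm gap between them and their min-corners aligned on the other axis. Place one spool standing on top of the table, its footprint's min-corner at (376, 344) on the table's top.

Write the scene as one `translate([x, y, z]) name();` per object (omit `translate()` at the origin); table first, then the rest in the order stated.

table();
translate([0, 1063, 0]) ladder();
translate([376, 344, 762]) spool();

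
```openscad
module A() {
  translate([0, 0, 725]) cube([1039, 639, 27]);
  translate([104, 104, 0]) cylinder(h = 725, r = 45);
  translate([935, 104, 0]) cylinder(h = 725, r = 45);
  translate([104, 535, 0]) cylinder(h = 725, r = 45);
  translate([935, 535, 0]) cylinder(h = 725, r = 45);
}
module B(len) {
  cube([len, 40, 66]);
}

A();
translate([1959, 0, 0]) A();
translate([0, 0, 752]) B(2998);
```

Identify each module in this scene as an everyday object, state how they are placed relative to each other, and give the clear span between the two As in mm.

Second table starts at x = 1959; first ends at x = 1039; clear span = 1959 − 1039 = 920 mm.

A is a table. B is a beam. A beam spans the tops of two tables. The clear span between the two tables is 920 mm.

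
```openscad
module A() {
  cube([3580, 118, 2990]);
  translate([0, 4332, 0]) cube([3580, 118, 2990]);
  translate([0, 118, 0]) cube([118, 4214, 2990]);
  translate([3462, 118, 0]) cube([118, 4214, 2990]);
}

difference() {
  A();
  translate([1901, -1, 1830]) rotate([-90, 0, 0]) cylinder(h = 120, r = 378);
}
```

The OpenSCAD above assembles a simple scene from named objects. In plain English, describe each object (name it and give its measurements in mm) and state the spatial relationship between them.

A is the wall frame of a small rectangular building: four walls, each 2990 mm tall and 118 mm thick, enclosing a footprint 3580 mm (x) by 4450 mm (y) outside-to-outside, with no floor or roof. The front and back walls (the −y and +y sides) span the full width; the two side walls fit between them.

The house frame has a circular hole of radius 378 mm through its front wall, centred at (x = 1901, z = 1830).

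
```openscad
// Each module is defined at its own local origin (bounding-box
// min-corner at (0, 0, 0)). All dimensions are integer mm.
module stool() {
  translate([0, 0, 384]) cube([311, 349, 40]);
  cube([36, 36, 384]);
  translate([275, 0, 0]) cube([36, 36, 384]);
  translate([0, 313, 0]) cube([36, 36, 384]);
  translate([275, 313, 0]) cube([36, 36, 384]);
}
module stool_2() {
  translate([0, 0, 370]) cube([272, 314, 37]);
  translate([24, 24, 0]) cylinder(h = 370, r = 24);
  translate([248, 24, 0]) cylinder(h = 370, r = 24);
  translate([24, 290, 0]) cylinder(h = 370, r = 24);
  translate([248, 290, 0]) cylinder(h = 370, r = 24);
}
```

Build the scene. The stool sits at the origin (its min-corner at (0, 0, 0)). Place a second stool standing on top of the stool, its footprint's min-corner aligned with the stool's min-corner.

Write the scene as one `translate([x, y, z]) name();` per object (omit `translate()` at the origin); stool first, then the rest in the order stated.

stool();
translate([0, 0, 424]) stool_2();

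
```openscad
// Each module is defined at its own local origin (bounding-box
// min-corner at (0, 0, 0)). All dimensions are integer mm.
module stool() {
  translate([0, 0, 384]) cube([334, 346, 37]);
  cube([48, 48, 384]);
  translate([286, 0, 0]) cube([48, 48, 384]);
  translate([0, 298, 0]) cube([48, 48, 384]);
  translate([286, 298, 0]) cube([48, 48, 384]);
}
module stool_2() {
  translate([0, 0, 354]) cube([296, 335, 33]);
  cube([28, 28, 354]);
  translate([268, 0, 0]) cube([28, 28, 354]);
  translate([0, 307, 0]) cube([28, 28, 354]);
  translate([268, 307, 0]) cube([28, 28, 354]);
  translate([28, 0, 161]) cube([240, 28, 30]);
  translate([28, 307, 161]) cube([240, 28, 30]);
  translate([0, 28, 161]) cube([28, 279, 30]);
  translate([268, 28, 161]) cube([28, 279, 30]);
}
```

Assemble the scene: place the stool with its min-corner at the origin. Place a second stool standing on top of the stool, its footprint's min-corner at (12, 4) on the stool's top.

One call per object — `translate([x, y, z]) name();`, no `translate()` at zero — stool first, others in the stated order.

stool();
translate([12, 4, 421]) stool_2();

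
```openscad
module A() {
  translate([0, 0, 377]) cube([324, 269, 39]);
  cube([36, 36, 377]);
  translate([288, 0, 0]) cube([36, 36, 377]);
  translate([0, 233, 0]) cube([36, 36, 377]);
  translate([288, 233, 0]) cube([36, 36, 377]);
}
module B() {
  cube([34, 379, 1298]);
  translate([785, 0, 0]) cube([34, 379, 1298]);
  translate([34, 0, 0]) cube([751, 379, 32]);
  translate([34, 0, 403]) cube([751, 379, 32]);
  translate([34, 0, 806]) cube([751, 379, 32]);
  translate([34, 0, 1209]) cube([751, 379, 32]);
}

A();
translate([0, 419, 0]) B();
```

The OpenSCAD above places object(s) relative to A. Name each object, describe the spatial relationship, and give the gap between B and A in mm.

The bookshelf's nearest face is 150 mm from the stool's +y face.

A is a stool. B is a bookshelf. The bookshelf is on the floor beside the stool on its +y side. The gap between the bookshelf and the stool is 150 mm.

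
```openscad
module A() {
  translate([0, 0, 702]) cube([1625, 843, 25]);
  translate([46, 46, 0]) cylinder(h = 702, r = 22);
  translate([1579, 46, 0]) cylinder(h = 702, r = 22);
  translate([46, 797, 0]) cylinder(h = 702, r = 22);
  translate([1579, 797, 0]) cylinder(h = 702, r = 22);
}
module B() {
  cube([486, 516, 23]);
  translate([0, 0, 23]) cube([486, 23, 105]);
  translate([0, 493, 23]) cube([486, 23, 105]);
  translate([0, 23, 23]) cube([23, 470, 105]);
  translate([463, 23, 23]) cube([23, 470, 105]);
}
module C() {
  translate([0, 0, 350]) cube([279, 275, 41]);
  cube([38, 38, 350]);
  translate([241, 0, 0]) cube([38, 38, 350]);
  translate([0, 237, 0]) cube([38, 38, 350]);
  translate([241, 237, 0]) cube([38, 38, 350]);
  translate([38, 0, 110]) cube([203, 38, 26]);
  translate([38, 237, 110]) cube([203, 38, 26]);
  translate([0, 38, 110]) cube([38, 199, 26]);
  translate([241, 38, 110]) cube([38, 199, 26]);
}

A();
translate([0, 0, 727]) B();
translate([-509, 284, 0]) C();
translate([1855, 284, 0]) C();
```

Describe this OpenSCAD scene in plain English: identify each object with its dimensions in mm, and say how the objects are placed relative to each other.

A is a rectangular dining table. The top is 1625×843×25 mm with its upper surface at z = 727 mm. It stands on four round legs of 44 mm diameter, each leg's bounding box inset 24 mm from the nearest pair of top edges, running from the floor to the underside of the top.

B is an open storage box with external size 486×516×128 mm and wall thickness 23 mm (the base is also 23 mm thick). The base covers the whole footprint; the four walls stand on the base, with the y-facing walls full-width and the x-facing walls fitting between their inner faces.

C is a four-legged stool. The seat is a 279×275×41 mm slab whose top surface is at z = 391 mm; four square legs, each 38×38 mm in cross-section, run from the floor (z = 0) to the underside of the seat, each flush with a corner of the seat. Four stretchers, 38 mm wide and 26 mm tall, connect adjacent legs with their undersides at z = 110 mm, each running between the inner faces of the legs it joins and aligned with the legs' outer faces on the other axis.

The open box is on top of the table. Two stools sit around the table at the −x, +x sides.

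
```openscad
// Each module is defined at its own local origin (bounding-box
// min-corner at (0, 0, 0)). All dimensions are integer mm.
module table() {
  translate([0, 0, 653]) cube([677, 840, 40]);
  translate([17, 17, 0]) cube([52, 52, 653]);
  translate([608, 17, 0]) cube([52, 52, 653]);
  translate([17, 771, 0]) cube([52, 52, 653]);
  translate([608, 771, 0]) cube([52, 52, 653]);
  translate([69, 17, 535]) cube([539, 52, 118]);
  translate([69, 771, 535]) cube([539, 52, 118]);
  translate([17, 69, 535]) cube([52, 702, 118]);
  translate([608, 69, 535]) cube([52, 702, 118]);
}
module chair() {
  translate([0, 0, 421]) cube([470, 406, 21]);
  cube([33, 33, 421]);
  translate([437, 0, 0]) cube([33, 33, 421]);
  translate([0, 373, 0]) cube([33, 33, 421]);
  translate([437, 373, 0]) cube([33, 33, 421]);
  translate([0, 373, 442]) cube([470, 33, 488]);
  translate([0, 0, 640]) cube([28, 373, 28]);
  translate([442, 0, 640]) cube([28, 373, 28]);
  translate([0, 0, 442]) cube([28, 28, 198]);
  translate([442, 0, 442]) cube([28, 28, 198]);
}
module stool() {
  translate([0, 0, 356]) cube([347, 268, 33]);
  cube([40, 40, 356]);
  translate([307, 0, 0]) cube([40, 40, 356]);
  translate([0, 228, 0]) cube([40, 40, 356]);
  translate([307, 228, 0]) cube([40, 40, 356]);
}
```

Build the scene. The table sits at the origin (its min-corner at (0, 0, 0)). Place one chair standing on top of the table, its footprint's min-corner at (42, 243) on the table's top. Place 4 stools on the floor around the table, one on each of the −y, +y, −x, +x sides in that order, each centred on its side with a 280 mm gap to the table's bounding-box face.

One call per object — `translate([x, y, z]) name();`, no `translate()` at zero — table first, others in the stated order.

table();
translate([42, 243, 693]) chair();
translate([165, -548, 0]) stool();
translate([165, 1120, 0]) stool();
translate([-627, 286, 0]) stool();
translate([957, 286, 0]) stool();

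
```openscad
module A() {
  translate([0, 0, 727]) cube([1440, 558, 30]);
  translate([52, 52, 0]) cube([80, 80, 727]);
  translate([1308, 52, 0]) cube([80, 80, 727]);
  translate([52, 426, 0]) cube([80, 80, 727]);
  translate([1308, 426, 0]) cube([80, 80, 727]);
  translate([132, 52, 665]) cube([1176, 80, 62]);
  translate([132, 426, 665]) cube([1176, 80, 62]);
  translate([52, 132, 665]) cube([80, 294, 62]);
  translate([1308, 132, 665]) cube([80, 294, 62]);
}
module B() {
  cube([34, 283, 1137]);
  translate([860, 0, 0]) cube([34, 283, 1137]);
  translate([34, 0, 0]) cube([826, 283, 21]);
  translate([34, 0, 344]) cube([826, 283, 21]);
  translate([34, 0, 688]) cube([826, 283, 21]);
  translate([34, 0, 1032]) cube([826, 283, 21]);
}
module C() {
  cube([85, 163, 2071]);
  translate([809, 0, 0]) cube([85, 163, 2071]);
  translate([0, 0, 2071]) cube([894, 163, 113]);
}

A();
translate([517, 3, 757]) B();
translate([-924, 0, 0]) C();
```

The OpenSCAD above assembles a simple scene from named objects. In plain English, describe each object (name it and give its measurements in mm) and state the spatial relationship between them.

A is a rectangular dining table. The top is 1440×558×30 mm with its upper surface at z = 757 mm. It stands on four 80×80 mm square legs, each inset 52 mm from the nearest pair of top edges, running from the floor to the underside of the top. Four apron rails, 80 mm thick and 62 mm tall, run between adjacent legs with their top edges flush with the underside of the top and their outer faces flush with the legs' outer faces.

B is a bookshelf 894 mm wide overall, 283 mm deep and 1137 mm tall. The two sides are 34 mm thick vertical panels. 4 horizontal shelves of 21 mm thickness span between the inner faces of the sides; the lowest shelf sits on the floor and shelves are stacked with a clear vertical gap of 323 mm between each pair.

C is a door frame. The clear opening is 724 mm wide and 2071 mm high. Two 85 mm wide jambs, 163 mm deep, stand either side of the opening from the floor to the top of the opening. A 113 mm thick head sits across the top of both jambs, spanning the full outside width of the frame.

The bookshelf is on top of the table. The door frame is on the floor beside the table on its −x side.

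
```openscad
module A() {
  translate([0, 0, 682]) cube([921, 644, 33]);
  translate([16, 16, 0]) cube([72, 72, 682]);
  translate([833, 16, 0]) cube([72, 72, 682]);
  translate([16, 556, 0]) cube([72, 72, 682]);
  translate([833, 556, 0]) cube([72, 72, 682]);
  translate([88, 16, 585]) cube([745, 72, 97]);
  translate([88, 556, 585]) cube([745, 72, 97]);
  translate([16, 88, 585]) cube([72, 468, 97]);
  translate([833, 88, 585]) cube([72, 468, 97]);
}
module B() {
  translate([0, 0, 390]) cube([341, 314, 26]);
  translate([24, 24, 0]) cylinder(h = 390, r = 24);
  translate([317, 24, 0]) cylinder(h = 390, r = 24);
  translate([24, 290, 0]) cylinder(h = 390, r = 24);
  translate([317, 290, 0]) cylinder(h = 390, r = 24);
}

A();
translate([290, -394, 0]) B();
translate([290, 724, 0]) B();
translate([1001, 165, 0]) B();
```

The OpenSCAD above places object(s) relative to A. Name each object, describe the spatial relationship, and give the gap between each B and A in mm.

A is a table. B is a stool. Three stools sit around the table at the −y, +y, +x sides. The gap between each stool and the table is 80 mm.

Each stool's nearest face is 80 mm from the table's bounding box.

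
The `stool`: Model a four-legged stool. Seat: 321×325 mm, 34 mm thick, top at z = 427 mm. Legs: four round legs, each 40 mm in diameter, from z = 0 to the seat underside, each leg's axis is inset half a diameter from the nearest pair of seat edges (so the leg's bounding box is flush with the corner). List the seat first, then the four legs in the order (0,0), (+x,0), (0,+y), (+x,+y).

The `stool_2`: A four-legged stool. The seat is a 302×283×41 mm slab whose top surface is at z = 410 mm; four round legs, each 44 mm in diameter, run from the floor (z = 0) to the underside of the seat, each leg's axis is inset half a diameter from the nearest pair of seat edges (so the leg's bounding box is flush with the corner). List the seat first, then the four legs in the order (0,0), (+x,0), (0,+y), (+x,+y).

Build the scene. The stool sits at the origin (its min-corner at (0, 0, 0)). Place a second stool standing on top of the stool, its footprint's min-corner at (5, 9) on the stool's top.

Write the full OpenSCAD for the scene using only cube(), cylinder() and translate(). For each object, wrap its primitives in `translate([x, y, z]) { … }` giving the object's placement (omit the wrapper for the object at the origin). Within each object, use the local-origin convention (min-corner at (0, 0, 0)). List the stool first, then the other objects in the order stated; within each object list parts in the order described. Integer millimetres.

translate([0, 0, 393]) cube([321, 325, 34]);
translate([20, 20, 0]) cylinder(h = 393, r = 20);
translate([301, 20, 0]) cylinder(h = 393, r = 20);
translate([20, 305, 0]) cylinder(h = 393, r = 20);
translate([301, 305, 0]) cylinder(h = 393, r = 20);
translate([5, 9, 427]) {
  translate([0, 0, 369]) cube([302, 283, 41]);
  translate([22, 22, 0]) cylinder(h = 369, r = 22);
  translate([280, 22, 0]) cylinder(h = 369, r = 22);
  translate([22, 261, 0]) cylinder(h = 369, r = 22);
  translate([280, 261, 0]) cylinder(h = 369, r = 22);
}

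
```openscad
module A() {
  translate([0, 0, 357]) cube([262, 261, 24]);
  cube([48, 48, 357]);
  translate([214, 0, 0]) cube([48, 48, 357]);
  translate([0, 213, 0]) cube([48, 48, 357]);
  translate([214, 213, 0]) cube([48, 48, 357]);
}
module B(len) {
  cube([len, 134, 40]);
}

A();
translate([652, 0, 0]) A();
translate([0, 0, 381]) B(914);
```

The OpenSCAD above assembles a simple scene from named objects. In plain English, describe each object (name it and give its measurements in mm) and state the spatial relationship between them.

A is a four-legged stool. The seat is a 262×261×24 mm slab whose top surface is at z = 381 mm; four square legs, each 48×48 mm in cross-section, run from the floor (z = 0) to the underside of the seat, each flush with a corner of the seat.

B is a rectangular beam 914 mm long (x), 134 mm deep (y), 40 mm thick (z).

The beam spans the tops of two stools placed 390 mm apart, resting at z = 381 mm.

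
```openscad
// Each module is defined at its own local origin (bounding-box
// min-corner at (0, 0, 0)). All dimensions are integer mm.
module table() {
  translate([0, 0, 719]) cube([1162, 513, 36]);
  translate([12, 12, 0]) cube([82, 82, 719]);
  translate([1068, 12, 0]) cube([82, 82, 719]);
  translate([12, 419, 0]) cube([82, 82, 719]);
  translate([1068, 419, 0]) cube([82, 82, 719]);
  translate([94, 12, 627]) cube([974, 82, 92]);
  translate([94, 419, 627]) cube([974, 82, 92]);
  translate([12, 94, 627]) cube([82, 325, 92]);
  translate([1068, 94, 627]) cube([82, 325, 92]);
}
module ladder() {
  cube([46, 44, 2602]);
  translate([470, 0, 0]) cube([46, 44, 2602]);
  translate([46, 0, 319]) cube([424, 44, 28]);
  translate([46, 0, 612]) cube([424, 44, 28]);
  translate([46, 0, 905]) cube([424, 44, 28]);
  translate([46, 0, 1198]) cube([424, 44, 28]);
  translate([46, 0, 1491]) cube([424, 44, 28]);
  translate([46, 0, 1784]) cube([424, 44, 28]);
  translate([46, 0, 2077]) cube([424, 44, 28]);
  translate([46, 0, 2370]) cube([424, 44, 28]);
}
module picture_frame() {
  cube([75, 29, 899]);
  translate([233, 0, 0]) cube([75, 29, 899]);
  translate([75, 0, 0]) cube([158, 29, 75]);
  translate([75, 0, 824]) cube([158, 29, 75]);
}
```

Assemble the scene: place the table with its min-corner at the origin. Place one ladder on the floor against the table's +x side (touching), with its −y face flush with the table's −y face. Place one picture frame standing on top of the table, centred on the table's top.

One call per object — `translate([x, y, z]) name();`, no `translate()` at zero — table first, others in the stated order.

table();
translate([1162, 0, 0]) ladder();
translate([427, 242, 755]) picture_frame();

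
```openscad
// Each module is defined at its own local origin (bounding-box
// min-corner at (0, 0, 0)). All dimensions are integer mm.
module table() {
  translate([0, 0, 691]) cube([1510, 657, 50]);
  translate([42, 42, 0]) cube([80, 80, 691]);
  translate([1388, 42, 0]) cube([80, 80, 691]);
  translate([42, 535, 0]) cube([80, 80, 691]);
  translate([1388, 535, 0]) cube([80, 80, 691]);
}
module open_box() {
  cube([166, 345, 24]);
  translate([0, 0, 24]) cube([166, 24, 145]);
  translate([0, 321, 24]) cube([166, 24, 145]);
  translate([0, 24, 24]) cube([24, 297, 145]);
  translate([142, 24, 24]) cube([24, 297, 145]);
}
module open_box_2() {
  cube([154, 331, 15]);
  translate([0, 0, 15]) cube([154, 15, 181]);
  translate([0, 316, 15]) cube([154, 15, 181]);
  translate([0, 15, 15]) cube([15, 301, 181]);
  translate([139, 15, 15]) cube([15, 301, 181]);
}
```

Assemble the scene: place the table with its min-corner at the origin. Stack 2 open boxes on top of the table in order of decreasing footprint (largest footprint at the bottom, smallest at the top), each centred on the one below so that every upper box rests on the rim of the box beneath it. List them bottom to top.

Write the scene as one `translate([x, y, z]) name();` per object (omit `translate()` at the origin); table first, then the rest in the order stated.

table();
translate([672, 156, 741]) open_box();
translate([678, 163, 910]) open_box_2();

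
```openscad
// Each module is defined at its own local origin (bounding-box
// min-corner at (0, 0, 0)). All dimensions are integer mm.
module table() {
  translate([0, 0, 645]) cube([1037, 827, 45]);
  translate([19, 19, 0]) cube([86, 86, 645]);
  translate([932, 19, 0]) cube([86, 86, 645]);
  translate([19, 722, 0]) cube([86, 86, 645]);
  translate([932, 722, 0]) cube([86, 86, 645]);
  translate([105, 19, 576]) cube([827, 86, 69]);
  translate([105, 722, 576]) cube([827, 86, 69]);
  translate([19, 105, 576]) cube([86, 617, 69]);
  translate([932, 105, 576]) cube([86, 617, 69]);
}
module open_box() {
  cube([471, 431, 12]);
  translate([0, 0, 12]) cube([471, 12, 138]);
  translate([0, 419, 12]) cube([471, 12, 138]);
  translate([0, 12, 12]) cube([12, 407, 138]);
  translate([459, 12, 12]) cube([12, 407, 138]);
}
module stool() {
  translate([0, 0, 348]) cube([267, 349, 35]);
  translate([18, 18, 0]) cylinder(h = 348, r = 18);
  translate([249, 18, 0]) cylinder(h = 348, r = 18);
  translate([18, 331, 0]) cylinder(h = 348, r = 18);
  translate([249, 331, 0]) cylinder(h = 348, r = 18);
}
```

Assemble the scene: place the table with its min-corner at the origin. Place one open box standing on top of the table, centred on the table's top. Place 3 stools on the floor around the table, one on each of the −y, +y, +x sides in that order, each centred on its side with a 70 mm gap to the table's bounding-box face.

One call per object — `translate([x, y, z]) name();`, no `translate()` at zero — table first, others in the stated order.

table();
translate([283, 198, 690]) open_box();
translate([385, -419, 0]) stool();
translate([385, 897, 0]) stool();
translate([1107, 239, 0]) stool();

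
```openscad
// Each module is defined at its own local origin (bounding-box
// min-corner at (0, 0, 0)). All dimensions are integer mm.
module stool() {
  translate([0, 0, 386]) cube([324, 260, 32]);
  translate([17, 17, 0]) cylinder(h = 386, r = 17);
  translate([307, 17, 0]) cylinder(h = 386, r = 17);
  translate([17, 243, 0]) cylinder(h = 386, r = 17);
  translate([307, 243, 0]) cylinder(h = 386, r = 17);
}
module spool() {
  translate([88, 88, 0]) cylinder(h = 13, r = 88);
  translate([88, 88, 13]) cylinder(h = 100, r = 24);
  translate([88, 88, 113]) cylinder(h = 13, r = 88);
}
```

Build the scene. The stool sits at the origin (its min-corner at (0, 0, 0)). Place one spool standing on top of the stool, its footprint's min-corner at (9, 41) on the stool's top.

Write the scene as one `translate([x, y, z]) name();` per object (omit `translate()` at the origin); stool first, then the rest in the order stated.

stool();
translate([9, 41, 418]) spool();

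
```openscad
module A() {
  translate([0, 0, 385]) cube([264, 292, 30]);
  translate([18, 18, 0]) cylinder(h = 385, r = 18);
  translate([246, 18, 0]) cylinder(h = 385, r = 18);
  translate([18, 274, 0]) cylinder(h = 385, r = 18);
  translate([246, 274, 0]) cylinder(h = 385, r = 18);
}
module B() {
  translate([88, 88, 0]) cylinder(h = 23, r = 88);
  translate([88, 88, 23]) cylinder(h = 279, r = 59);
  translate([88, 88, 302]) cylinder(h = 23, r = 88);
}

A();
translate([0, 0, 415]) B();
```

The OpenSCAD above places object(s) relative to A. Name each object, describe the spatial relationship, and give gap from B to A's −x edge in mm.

The spool's min-x is at 0; the stool's min-x is 0; gap = 0 mm.

A is a stool. B is a spool. The spool is on top of the stool. The gap from the spool to the stool's −x edge is 0 mm.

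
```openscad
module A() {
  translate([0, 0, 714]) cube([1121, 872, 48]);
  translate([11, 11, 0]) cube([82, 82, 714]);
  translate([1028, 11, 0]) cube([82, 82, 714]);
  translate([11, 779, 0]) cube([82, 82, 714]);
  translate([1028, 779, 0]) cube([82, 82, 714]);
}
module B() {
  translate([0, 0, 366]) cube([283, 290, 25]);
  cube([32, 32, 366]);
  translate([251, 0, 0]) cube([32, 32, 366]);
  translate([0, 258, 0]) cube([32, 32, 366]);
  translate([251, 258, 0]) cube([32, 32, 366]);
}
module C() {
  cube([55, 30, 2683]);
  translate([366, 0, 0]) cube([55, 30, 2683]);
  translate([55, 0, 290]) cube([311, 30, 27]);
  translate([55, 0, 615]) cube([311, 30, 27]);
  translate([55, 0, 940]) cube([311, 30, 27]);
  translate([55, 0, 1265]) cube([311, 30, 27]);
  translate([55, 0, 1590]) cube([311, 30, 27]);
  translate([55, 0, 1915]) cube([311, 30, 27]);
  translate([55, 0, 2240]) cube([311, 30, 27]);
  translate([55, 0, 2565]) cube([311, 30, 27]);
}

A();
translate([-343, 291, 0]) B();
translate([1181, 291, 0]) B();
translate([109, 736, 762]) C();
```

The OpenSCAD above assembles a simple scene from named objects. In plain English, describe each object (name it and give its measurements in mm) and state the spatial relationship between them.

A is a table with a 1121×872 mm rectangular top, 48 mm thick, top surface at z = 762 mm, supported by four 82×82 mm square legs, each inset 11 mm from the nearest pair of top edges, running from the floor.

B is a four-legged stool. The seat is 283×290 mm, 25 mm thick, top at z = 391 mm. It stands on four square legs, each 32×32 mm in cross-section, from z = 0 to the seat underside, each flush with a corner of the seat.

C is a wooden ladder with two side rails of 55×30 mm section and 2683 mm height, set 421 mm apart overall. Between them run 8 rectangular rungs (30 mm deep, 27 mm thick), front faces flush with the rails' −y face. The bottom of the first rung is 290 mm above the floor and each subsequent rung is 325 mm higher than the one below.

Two stools sit around the table at the −x, +x sides. The ladder is on top of the table.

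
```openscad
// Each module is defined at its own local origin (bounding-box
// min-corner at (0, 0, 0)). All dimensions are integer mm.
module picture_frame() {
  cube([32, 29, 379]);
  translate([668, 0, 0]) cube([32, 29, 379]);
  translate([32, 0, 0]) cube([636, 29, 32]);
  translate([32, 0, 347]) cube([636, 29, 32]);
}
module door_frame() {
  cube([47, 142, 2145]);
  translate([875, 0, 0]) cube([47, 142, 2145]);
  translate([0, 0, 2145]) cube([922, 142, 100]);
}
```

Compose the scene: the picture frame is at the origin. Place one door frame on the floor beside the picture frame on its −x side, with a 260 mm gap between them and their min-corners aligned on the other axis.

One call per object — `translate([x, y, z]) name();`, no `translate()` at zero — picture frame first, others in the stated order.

picture_frame();
translate([-1182, 0, 0]) door_frame();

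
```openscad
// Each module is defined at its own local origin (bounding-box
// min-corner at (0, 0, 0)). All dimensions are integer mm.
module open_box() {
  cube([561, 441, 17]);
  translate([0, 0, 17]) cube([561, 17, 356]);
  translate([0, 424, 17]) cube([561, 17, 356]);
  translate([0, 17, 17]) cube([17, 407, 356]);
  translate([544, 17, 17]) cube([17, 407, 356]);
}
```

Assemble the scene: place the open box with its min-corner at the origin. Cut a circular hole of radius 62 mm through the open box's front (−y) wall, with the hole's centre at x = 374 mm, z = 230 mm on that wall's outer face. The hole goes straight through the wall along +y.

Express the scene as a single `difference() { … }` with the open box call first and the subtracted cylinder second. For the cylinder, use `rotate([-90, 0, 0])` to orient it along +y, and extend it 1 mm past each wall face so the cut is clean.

difference() {
  open_box();
  translate([374, -1, 230]) rotate([-90, 0, 0]) cylinder(h = 19, r = 62);
}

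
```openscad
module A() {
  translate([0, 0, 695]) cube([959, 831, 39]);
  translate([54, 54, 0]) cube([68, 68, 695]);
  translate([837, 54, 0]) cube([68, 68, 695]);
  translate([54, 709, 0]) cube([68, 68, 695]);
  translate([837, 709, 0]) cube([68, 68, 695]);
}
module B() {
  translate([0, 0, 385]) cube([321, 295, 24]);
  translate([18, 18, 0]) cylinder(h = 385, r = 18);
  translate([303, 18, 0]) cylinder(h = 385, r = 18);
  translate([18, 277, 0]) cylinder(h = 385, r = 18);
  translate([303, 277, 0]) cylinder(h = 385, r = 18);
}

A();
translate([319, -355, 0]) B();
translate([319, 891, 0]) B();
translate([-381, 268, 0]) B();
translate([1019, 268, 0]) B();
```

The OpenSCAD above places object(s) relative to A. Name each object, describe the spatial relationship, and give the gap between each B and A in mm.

Each stool's nearest face is 60 mm from the table's bounding box.

A is a table. B is a stool. Four stools sit around the table at the −y, +y, −x, +x sides. The gap between each stool and the table is 60 mm.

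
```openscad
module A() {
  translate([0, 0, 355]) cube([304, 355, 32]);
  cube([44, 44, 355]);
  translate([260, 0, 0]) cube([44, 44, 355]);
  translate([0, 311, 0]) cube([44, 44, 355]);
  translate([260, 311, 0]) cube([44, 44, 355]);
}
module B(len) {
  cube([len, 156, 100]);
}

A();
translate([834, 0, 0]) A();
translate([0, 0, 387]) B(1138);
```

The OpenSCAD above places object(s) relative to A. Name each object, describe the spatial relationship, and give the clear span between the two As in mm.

A is a stool. B is a beam. A beam spans the tops of two stools. The clear span between the two stools is 530 mm.

Second stool starts at x = 834; first ends at x = 304; clear span = 834 − 304 = 530 mm.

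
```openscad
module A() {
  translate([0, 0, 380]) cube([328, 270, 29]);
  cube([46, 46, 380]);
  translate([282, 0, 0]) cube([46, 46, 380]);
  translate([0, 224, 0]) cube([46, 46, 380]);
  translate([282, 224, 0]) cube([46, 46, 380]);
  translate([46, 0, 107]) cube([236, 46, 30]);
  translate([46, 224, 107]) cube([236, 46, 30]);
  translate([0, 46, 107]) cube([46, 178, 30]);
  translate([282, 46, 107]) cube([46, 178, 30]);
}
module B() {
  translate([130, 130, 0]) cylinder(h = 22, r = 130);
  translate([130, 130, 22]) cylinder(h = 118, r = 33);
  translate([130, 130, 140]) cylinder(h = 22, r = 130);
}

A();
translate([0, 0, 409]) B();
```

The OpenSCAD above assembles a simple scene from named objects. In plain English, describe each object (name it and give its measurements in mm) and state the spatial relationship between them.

A is a simple wooden stool: a rectangular seat 328 mm (x) by 270 mm (y), 29 mm thick, top face at z = 409 mm, on four square legs, each 46×46 mm in cross-section. The legs rest on z = 0, each flush with a corner of the seat. Four stretchers, 46 mm wide and 30 mm tall, connect adjacent legs with their undersides at z = 107 mm, each running between the inner faces of the legs it joins and aligned with the legs' outer faces on the other axis.

B is a spool: two coaxial disc flanges of radius 130 mm and thickness 22 mm, joined by a core cylinder of radius 33 mm and height 118 mm. The lower flange rests on z = 0 and the three cylinders share a vertical axis.

The spool is on top of the stool.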